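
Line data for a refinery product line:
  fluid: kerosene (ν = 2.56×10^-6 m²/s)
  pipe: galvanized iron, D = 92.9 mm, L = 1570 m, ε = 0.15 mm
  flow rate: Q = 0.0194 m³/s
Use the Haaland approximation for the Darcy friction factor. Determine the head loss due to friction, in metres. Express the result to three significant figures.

h_f ≈ 168 m

V = 4Q/(πD²) = 4·0.0194/(π·0.0929²) = 2.862 m/s
Re = VD/ν = 2.862·0.0929/2.56×10^-6 = 1.04×10^5 → turbulent
ε/D = 0.15/92.9 = 0.00161
Haaland: f = 0.02385
h_f = f(L/D)V²/(2g) = 0.02385·(1570/0.0929)·2.862²/(2·9.81) = 168.3 m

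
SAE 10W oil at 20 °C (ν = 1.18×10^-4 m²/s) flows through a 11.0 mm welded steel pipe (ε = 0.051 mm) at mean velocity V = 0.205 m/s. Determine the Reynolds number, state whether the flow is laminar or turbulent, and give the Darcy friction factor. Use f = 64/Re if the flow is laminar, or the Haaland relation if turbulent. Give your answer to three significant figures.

Re = VD/ν = 0.2050·0.0110/1.18×10^-4 = 19.1
Re < 2300 → laminar → f = 64/Re = 3.349

Re ≈ 19.1; laminar; f = 64/Re ≈ 3.35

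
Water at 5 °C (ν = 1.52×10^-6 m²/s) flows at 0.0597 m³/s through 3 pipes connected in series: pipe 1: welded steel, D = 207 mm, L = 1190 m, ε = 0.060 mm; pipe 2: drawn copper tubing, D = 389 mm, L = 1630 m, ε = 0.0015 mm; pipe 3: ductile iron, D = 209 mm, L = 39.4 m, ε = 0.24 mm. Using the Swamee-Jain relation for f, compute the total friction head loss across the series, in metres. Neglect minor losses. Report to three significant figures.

Pipe 1: V = 1.774 m/s, Re = 2.42×10^5, ε/D = 2.90×10^-4, f = 0.01736, h_1 = f(L/D)V²/2g = 16.01 m
Pipe 2: V = 0.5023 m/s, Re = 1.29×10^5, ε/D = 3.86×10^-6, f = 0.01699, h_2 = f(L/D)V²/2g = 0.9155 m
Pipe 3: V = 1.740 m/s, Re = 2.39×10^5, ε/D = 0.00115, f = 0.02156, h_3 = f(L/D)V²/2g = 0.6272 m
Series → Q common, losses add: H = Σh = 17.55 m

H ≈ 17.6 m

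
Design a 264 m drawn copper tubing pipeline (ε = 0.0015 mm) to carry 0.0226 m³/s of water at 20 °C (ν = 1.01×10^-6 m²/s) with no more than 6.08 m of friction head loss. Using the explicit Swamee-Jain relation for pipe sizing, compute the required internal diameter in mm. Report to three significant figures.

D ≈ 125 mm

Swamee-Jain (Type III): D = 0.66·[ε^1.25·(LQ²/(gh_f))^4.75 + ν·Q^9.4·(L/(gh_f))^5.2]^0.04
LQ²/(gh_f) = 0.002261; L/(gh_f) = 4.426
Term 1 = ε^1.25·(…)^4.75 = 1.42×10^-20; Term 2 = ν·Q^9.4·(…)^5.2 = 7.80×10^-19
D = 0.66·(1.42×10^-20 + 7.80×10^-19)^0.04 = 0.1246 m = 125 mm
Check: V = 1.85 m/s, Re = 2.29×10^5, f = 0.01525, h_f = 5.66 m ≈ 6.08 m ✓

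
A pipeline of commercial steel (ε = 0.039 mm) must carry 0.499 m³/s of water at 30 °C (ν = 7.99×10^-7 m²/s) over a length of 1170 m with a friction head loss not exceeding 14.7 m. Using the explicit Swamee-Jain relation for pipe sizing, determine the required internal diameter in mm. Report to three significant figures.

Swamee-Jain (Type III): D = 0.66·[ε^1.25·(LQ²/(gh_f))^4.75 + ν·Q^9.4·(L/(gh_f))^5.2]^0.04
LQ²/(gh_f) = 2.020; L/(gh_f) = 8.113
Term 1 = ε^1.25·(…)^4.75 = 8.70×10^-5; Term 2 = ν·Q^9.4·(…)^5.2 = 6.20×10^-5
D = 0.66·(8.70×10^-5 + 6.20×10^-5)^0.04 = 0.4640 m = 464 mm
Check: V = 2.95 m/s, Re = 1.71×10^6, f = 0.01271, h_f = 14.2 m ≈ 14.7 m ✓

D ≈ 464 mm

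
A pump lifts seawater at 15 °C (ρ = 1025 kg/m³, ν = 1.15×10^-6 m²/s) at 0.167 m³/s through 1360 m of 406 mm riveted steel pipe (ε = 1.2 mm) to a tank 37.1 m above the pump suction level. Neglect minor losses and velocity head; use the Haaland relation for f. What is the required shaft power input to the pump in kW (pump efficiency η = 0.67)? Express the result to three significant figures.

P_shaft ≈ 112 kW

V = 4Q/(πD²) = 1.290 m/s; Re = 4.55×10^5; ε/D = 0.00296; f = 0.02638
h_f = f(L/D)V²/2g = 7.494 m
Total head H = z + h_f = 37.1 + 7.494 = 44.59 m
P_hyd = ρgQH = 1025·9.81·0.167·44.59 = 74.88 kW
P_shaft = P_hyd/η = 74.88/0.67 = 111.8 kW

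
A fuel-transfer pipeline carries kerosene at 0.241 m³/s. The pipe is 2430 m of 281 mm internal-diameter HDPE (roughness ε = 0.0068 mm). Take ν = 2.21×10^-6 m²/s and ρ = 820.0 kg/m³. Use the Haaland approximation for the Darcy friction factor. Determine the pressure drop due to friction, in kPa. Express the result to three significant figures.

Δp ≈ 716 kPa

V = 4Q/(πD²) = 4·0.241/(π·0.281²) = 3.886 m/s
Re = VD/ν = 3.886·0.281/2.21×10^-6 = 4.94×10^5 → turbulent
ε/D = 0.0068/281 = 2.42×10^-5
Haaland: f = 0.01338
h_f = f(L/D)V²/(2g) = 0.01338·(2430/0.281)·3.886²/(2·9.81) = 89.04 m
Δp = ρg·h_f = 820.0·9.81·89.04 = 716.2 kPa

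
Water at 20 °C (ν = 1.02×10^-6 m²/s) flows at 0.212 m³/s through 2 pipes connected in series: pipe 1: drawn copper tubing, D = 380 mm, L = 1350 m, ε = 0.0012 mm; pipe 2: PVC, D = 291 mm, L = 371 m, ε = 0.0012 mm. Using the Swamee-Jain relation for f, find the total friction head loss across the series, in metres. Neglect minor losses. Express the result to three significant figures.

H ≈ 15.7 m

Pipe 1: V = 1.869 m/s, Re = 6.96×10^5, ε/D = 3.16×10^-6, f = 0.01241, h_1 = f(L/D)V²/2g = 7.853 m
Pipe 2: V = 3.188 m/s, Re = 9.09×10^5, ε/D = 4.12×10^-6, f = 0.01189, h_2 = f(L/D)V²/2g = 7.852 m
Series → Q common, losses add: H = Σh = 15.70 m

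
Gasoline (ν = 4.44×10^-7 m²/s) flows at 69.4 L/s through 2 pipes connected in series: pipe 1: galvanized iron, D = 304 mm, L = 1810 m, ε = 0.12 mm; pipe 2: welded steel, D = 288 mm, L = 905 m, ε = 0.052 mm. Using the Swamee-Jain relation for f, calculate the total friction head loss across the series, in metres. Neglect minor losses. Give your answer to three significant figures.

H ≈ 7.38 m

Pipe 1: V = 0.9561 m/s, Re = 6.55×10^5, ε/D = 3.95×10^-4, f = 0.01684, h_1 = f(L/D)V²/2g = 4.671 m
Pipe 2: V = 1.065 m/s, Re = 6.91×10^5, ε/D = 1.81×10^-4, f = 0.01492, h_2 = f(L/D)V²/2g = 2.712 m
Series → Q common, losses add: H = Σh = 7.383 m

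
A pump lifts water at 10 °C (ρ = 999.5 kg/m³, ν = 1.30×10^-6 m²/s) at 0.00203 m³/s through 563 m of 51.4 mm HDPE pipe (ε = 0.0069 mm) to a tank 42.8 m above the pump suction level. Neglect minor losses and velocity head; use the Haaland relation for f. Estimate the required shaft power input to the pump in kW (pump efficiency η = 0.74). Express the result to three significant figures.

P_shaft ≈ 1.47 kW

V = 4Q/(πD²) = 0.9783 m/s; Re = 3.87×10^4; ε/D = 1.34×10^-4; f = 0.02229
h_f = f(L/D)V²/2g = 11.91 m
Total head H = z + h_f = 42.8 + 11.91 = 54.71 m
P_hyd = ρgQH = 999.5·9.81·0.00203·54.71 = 1.089 kW
P_shaft = P_hyd/η = 1.089/0.74 = 1.472 kW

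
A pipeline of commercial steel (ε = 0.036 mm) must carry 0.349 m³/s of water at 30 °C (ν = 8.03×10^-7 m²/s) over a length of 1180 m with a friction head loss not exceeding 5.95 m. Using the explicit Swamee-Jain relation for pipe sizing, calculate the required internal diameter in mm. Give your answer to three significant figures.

Swamee-Jain (Type III): D = 0.66·[ε^1.25·(LQ²/(gh_f))^4.75 + ν·Q^9.4·(L/(gh_f))^5.2]^0.04
LQ²/(gh_f) = 2.462; L/(gh_f) = 20.22
Term 1 = ε^1.25·(…)^4.75 = 2.02×10^-4; Term 2 = ν·Q^9.4·(…)^5.2 = 2.49×10^-4
D = 0.66·(2.02×10^-4 + 2.49×10^-4)^0.04 = 0.4850 m = 485 mm
Check: V = 1.89 m/s, Re = 1.14×10^6, f = 0.01295, h_f = 5.73 m ≈ 5.95 m ✓

D ≈ 485 mm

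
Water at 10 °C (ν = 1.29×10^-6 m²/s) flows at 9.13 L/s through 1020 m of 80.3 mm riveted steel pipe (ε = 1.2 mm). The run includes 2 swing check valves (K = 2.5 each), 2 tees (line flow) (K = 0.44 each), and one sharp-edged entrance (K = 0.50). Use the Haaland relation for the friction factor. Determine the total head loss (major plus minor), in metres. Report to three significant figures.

H_L ≈ 93.9 m

V = 4Q/(πD²) = 1.803 m/s; V²/2g = 0.1657 m
Re = 1.12×10^5, ε/D = 0.0149 → f = 0.04411 (Haaland)
Major: h_f = f(L/D)·V²/2g = 0.04411·12702·0.1657 = 92.82 m
Minor: ΣK = 6.38; h_m = ΣK·V²/2g = 1.057 m
Total H_L = 92.82 + 1.057 = 93.88 m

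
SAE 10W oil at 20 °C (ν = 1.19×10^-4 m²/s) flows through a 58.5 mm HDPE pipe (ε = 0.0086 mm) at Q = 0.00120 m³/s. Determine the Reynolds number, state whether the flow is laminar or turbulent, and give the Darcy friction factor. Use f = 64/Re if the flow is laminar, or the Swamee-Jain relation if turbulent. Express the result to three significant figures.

V = 4Q/(πD²) = 0.4465 m/s
Re = VD/ν = 0.4465·0.0585/1.19×10^-4 = 219
Re < 2300 → laminar → f = 64/Re = 0.2916

Re ≈ 219; laminar; f = 64/Re ≈ 0.292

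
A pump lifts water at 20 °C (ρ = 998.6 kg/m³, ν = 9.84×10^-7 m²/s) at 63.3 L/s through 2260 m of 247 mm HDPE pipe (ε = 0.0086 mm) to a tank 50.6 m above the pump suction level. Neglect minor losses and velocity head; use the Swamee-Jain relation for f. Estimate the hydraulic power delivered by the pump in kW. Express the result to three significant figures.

V = 4Q/(πD²) = 1.321 m/s; Re = 3.32×10^5; ε/D = 3.48×10^-5; f = 0.01453
h_f = f(L/D)V²/2g = 11.83 m
Total head H = z + h_f = 50.6 + 11.83 = 62.43 m
P_hyd = ρgQH = 998.6·9.81·0.0633·62.43 = 38.71 kW

P_hyd ≈ 38.7 kW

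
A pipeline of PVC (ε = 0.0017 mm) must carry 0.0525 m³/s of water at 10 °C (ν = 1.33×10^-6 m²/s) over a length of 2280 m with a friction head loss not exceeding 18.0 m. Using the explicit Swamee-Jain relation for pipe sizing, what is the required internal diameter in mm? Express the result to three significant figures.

D ≈ 216 mm

Swamee-Jain (Type III): D = 0.66·[ε^1.25·(LQ²/(gh_f))^4.75 + ν·Q^9.4·(L/(gh_f))^5.2]^0.04
LQ²/(gh_f) = 0.03559; L/(gh_f) = 12.91
Term 1 = ε^1.25·(…)^4.75 = 8.07×10^-15; Term 2 = ν·Q^9.4·(…)^5.2 = 7.42×10^-13
D = 0.66·(8.07×10^-15 + 7.42×10^-13)^0.04 = 0.2160 m = 216 mm
Check: V = 1.43 m/s, Re = 2.33×10^5, f = 0.01516, h_f = 16.7 m ≈ 18.0 m ✓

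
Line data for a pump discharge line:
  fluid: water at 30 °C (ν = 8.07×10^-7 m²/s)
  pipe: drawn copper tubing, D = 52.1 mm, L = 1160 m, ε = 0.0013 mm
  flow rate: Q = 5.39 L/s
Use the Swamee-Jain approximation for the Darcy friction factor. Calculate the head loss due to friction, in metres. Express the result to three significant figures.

V = 4Q/(πD²) = 4·0.00539/(π·0.0521²) = 2.528 m/s
Re = VD/ν = 2.528·0.0521/8.07×10^-7 = 1.63×10^5 → turbulent
ε/D = 0.0013/52.1 = 2.50×10^-5
Swamee-Jain: f = 0.01637
h_f = f(L/D)V²/(2g) = 0.01637·(1160/0.0521)·2.528²/(2·9.81) = 118.7 m

h_f ≈ 119 m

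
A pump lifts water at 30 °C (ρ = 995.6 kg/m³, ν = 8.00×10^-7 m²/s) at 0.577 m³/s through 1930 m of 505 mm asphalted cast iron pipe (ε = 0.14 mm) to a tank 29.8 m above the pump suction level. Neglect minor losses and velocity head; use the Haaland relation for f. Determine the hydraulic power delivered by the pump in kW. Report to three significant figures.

V = 4Q/(πD²) = 2.881 m/s; Re = 1.82×10^6; ε/D = 2.77×10^-4; f = 0.01510
h_f = f(L/D)V²/2g = 24.41 m
Total head H = z + h_f = 29.8 + 24.41 = 54.21 m
P_hyd = ρgQH = 995.6·9.81·0.577·54.21 = 305.5 kW

P_hyd ≈ 306 kW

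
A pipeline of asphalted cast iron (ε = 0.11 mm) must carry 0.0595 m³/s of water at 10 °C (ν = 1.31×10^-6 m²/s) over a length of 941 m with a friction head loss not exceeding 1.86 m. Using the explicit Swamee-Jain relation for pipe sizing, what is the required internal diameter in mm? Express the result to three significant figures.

D ≈ 311 mm

Swamee-Jain (Type III): D = 0.66·[ε^1.25·(LQ²/(gh_f))^4.75 + ν·Q^9.4·(L/(gh_f))^5.2]^0.04
LQ²/(gh_f) = 0.1826; L/(gh_f) = 51.57
Term 1 = ε^1.25·(…)^4.75 = 3.50×10^-9; Term 2 = ν·Q^9.4·(…)^5.2 = 3.18×10^-9
D = 0.66·(3.50×10^-9 + 3.18×10^-9)^0.04 = 0.3108 m = 311 mm
Check: V = 0.784 m/s, Re = 1.86×10^5, f = 0.01826, h_f = 1.73 m ≈ 1.86 m ✓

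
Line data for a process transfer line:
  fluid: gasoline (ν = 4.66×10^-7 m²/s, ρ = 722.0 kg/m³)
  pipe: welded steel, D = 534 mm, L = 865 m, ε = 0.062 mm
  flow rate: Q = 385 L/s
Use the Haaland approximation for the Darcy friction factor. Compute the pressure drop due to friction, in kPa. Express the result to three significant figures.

V = 4Q/(πD²) = 4·0.385/(π·0.534²) = 1.719 m/s
Re = VD/ν = 1.719·0.534/4.66×10^-7 = 1.97×10^6 → turbulent
ε/D = 0.062/534 = 1.16×10^-4
Haaland: f = 0.01302
h_f = f(L/D)V²/(2g) = 0.01302·(865/0.534)·1.719²/(2·9.81) = 3.177 m
Δp = ρg·h_f = 722.0·9.81·3.177 = 22.50 kPa

Δp ≈ 22.5 kPa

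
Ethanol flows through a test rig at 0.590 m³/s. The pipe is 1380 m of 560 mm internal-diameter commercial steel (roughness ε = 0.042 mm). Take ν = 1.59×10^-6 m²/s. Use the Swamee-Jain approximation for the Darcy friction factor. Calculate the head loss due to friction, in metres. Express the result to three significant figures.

h_f ≈ 9.62 m

V = 4Q/(πD²) = 4·0.590/(π·0.560²) = 2.395 m/s
Re = VD/ν = 2.395·0.560/1.59×10^-6 = 8.44×10^5 → turbulent
ε/D = 0.042/560 = 7.50×10^-5
Swamee-Jain: f = 0.01334
h_f = f(L/D)V²/(2g) = 0.01334·(1380/0.560)·2.395²/(2·9.81) = 9.615 m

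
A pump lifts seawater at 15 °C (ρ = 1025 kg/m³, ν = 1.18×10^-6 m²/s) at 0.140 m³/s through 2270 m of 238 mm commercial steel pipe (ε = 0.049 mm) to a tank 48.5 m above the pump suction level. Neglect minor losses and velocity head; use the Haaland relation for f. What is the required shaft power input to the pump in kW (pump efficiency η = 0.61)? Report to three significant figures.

P_shaft ≈ 279 kW

V = 4Q/(πD²) = 3.147 m/s; Re = 6.35×10^5; ε/D = 2.06×10^-4; f = 0.01507
h_f = f(L/D)V²/2g = 72.55 m
Total head H = z + h_f = 48.5 + 72.55 = 121.0 m
P_hyd = ρgQH = 1025·9.81·0.140·121.0 = 170.4 kW
P_shaft = P_hyd/η = 170.4/0.61 = 279.3 kW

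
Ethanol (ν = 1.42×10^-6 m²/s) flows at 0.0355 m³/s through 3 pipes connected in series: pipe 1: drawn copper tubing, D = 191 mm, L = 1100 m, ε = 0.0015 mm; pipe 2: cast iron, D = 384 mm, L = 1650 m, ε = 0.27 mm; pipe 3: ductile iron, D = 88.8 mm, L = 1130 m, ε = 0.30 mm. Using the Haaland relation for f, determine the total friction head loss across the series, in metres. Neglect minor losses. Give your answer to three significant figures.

Pipe 1: V = 1.239 m/s, Re = 1.67×10^5, ε/D = 7.85×10^-6, f = 0.01611, h_1 = f(L/D)V²/2g = 7.257 m
Pipe 2: V = 0.3065 m/s, Re = 8.29×10^4, ε/D = 7.03×10^-4, f = 0.02134, h_2 = f(L/D)V²/2g = 0.4391 m
Pipe 3: V = 5.732 m/s, Re = 3.58×10^5, ε/D = 0.00338, f = 0.02743, h_3 = f(L/D)V²/2g = 584.5 m
Series → Q common, losses add: H = Σh = 592.2 m

H ≈ 592 m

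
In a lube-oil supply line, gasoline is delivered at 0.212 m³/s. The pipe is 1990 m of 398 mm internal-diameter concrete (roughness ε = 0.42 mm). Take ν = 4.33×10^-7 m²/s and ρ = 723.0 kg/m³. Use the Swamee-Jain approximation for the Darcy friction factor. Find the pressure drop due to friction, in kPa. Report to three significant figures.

Δp ≈ 106 kPa

V = 4Q/(πD²) = 4·0.212/(π·0.398²) = 1.704 m/s
Re = VD/ν = 1.704·0.398/4.33×10^-7 = 1.57×10^6 → turbulent
ε/D = 0.42/398 = 0.00106
Swamee-Jain: f = 0.02015
h_f = f(L/D)V²/(2g) = 0.02015·(1990/0.398)·1.704²/(2·9.81) = 14.91 m
Δp = ρg·h_f = 723.0·9.81·14.91 = 105.8 kPa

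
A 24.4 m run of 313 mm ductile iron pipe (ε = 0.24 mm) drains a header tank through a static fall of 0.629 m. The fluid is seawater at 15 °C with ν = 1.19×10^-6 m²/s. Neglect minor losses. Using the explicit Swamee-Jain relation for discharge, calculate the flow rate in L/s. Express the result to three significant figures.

Swamee-Jain (Type II): Q = -0.965·√(gD⁵h_f/L)·ln[ε/(3.7D) + √(3.17ν²L/(gD³h_f))]
√(gD⁵h_f/L) = √(9.81·0.313⁵·0.629/24.4) = 0.02756
ε/(3.7D) = 2.07×10^-4; √(3.17ν²L/(gD³h_f)) = 2.41×10^-5
Q = -0.965·0.02756·ln(2.313×10^-4) = 0.2227 m³/s
Check: V = 2.89 m/s, Re = 7.61×10^5, f = 0.01901, h_f = 0.633 m ≈ 0.629 m ✓

Q ≈ 223 L/s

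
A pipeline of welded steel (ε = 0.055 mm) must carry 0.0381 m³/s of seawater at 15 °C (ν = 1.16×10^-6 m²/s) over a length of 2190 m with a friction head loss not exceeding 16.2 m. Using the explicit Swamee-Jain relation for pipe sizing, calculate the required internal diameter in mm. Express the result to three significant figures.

Swamee-Jain (Type III): D = 0.66·[ε^1.25·(LQ²/(gh_f))^4.75 + ν·Q^9.4·(L/(gh_f))^5.2]^0.04
LQ²/(gh_f) = 0.02000; L/(gh_f) = 13.78
Term 1 = ε^1.25·(…)^4.75 = 4.03×10^-14; Term 2 = ν·Q^9.4·(…)^5.2 = 4.46×10^-14
D = 0.66·(4.03×10^-14 + 4.46×10^-14)^0.04 = 0.1980 m = 198 mm
Check: V = 1.24 m/s, Re = 2.11×10^5, f = 0.01754, h_f = 15.1 m ≈ 16.2 m ✓

D ≈ 198 mm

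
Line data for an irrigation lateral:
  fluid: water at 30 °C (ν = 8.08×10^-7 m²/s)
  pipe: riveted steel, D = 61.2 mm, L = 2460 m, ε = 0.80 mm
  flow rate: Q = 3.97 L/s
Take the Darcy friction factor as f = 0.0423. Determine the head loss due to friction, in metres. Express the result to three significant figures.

h_f ≈ 158 m

V = 4Q/(πD²) = 4·0.00397/(π·0.0612²) = 1.350 m/s
h_f = f(L/D)V²/(2g) = 0.04230·(2460/0.0612)·1.350²/(2·9.81) = 157.8 m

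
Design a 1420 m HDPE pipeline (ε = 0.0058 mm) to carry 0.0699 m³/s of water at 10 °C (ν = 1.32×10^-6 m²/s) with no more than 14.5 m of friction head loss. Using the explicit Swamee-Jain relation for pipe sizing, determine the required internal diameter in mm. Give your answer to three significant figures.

Swamee-Jain (Type III): D = 0.66·[ε^1.25·(LQ²/(gh_f))^4.75 + ν·Q^9.4·(L/(gh_f))^5.2]^0.04
LQ²/(gh_f) = 0.04878; L/(gh_f) = 9.983
Term 1 = ε^1.25·(…)^4.75 = 1.67×10^-13; Term 2 = ν·Q^9.4·(…)^5.2 = 2.85×10^-12
D = 0.66·(1.67×10^-13 + 2.85×10^-12)^0.04 = 0.2284 m = 228 mm
Check: V = 1.71 m/s, Re = 2.95×10^5, f = 0.01471, h_f = 13.6 m ≈ 14.5 m ✓

D ≈ 228 mm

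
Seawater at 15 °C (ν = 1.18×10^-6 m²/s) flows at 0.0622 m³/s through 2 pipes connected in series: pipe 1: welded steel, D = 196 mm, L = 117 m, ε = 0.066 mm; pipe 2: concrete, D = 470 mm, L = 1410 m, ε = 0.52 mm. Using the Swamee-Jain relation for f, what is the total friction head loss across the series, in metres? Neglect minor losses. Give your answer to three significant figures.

Pipe 1: V = 2.062 m/s, Re = 3.42×10^5, ε/D = 3.37×10^-4, f = 0.01712, h_1 = f(L/D)V²/2g = 2.214 m
Pipe 2: V = 0.3585 m/s, Re = 1.43×10^5, ε/D = 0.00111, f = 0.02207, h_2 = f(L/D)V²/2g = 0.4337 m
Series → Q common, losses add: H = Σh = 2.648 m

H ≈ 2.65 m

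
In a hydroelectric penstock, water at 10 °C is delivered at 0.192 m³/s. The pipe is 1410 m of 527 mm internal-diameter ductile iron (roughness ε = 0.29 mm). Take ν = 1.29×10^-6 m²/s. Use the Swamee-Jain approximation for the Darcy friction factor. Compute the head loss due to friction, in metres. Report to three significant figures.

V = 4Q/(πD²) = 4·0.192/(π·0.527²) = 0.8802 m/s
Re = VD/ν = 0.8802·0.527/1.29×10^-6 = 3.60×10^5 → turbulent
ε/D = 0.29/527 = 5.50×10^-4
Swamee-Jain: f = 0.01840
h_f = f(L/D)V²/(2g) = 0.01840·(1410/0.527)·0.8802²/(2·9.81) = 1.944 m

h_f ≈ 1.94 m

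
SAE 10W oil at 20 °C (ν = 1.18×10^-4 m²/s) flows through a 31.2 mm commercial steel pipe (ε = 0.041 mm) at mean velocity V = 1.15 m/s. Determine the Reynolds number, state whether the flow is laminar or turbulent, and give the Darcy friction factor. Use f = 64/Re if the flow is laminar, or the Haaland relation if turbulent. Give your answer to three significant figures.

Re = VD/ν = 1.150·0.0312/1.18×10^-4 = 304
Re < 2300 → laminar → f = 64/Re = 0.2105

Re ≈ 304; laminar; f = 64/Re ≈ 0.210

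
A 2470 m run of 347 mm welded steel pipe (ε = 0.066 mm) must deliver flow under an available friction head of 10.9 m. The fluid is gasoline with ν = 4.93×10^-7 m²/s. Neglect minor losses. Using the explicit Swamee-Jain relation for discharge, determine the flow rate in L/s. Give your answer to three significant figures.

Q ≈ 136 L/s

Swamee-Jain (Type II): Q = -0.965·√(gD⁵h_f/L)·ln[ε/(3.7D) + √(3.17ν²L/(gD³h_f))]
√(gD⁵h_f/L) = √(9.81·0.347⁵·10.9/2470) = 0.01476
ε/(3.7D) = 5.14×10^-5; √(3.17ν²L/(gD³h_f)) = 2.06×10^-5
Q = -0.965·0.01476·ln(7.204×10^-5) = 0.1358 m³/s
Check: V = 1.44 m/s, Re = 1.01×10^6, f = 0.01465, h_f = 11.0 m ≈ 10.9 m ✓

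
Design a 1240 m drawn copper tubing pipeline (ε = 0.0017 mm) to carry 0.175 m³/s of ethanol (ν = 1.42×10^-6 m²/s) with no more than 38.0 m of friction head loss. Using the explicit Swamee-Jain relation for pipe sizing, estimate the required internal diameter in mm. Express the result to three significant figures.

D ≈ 257 mm

Swamee-Jain (Type III): D = 0.66·[ε^1.25·(LQ²/(gh_f))^4.75 + ν·Q^9.4·(L/(gh_f))^5.2]^0.04
LQ²/(gh_f) = 0.1019; L/(gh_f) = 3.326
Term 1 = ε^1.25·(…)^4.75 = 1.19×10^-12; Term 2 = ν·Q^9.4·(…)^5.2 = 5.64×10^-11
D = 0.66·(1.19×10^-12 + 5.64×10^-11)^0.04 = 0.2570 m = 257 mm
Check: V = 3.37 m/s, Re = 6.11×10^5, f = 0.01276, h_f = 35.7 m ≈ 38.0 m ✓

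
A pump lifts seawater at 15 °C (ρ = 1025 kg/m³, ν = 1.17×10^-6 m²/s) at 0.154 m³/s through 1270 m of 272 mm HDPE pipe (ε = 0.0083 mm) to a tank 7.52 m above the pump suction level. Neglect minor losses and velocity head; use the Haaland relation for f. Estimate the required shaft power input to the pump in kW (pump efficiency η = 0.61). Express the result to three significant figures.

P_shaft ≈ 74.3 kW

V = 4Q/(πD²) = 2.650 m/s; Re = 6.16×10^5; ε/D = 3.05×10^-5; f = 0.01301
h_f = f(L/D)V²/2g = 21.75 m
Total head H = z + h_f = 7.52 + 21.75 = 29.27 m
P_hyd = ρgQH = 1025·9.81·0.154·29.27 = 45.32 kW
P_shaft = P_hyd/η = 45.32/0.61 = 74.30 kW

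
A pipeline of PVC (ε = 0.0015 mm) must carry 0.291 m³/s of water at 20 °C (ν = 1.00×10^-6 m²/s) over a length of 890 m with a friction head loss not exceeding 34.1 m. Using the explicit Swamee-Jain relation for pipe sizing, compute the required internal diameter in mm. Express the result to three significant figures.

D ≈ 293 mm

Swamee-Jain (Type III): D = 0.66·[ε^1.25·(LQ²/(gh_f))^4.75 + ν·Q^9.4·(L/(gh_f))^5.2]^0.04
LQ²/(gh_f) = 0.2253; L/(gh_f) = 2.661
Term 1 = ε^1.25·(…)^4.75 = 4.42×10^-11; Term 2 = ν·Q^9.4·(…)^5.2 = 1.48×10^-9
D = 0.66·(4.42×10^-11 + 1.48×10^-9)^0.04 = 0.2930 m = 293 mm
Check: V = 4.32 m/s, Re = 1.26×10^6, f = 0.01131, h_f = 32.6 m ≈ 34.1 m ✓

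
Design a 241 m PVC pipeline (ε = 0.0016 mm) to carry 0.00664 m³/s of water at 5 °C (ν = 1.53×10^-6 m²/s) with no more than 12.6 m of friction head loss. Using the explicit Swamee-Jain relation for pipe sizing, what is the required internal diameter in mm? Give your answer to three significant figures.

Swamee-Jain (Type III): D = 0.66·[ε^1.25·(LQ²/(gh_f))^4.75 + ν·Q^9.4·(L/(gh_f))^5.2]^0.04
LQ²/(gh_f) = 8.596×10^-5; L/(gh_f) = 1.950
Term 1 = ε^1.25·(…)^4.75 = 2.77×10^-27; Term 2 = ν·Q^9.4·(…)^5.2 = 1.66×10^-25
D = 0.66·(2.77×10^-27 + 1.66×10^-25)^0.04 = 0.06740 m = 67.4 mm
Check: V = 1.86 m/s, Re = 8.20×10^4, f = 0.01876, h_f = 11.8 m ≈ 12.6 m ✓

D ≈ 67.4 mm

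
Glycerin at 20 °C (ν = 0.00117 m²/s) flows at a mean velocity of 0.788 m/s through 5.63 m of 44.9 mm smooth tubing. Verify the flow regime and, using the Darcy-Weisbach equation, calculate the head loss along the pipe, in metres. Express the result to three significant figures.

h_f ≈ 8.40 m

Re = VD/ν = 0.788·0.04490/0.00117 = 30.2 → laminar (Re < 2300)
f = 64/Re = 2.116
h_f = f(L/D)V²/(2g) = 2.116·(5.63/0.04490)·0.788²/(2·9.81) = 8.399 m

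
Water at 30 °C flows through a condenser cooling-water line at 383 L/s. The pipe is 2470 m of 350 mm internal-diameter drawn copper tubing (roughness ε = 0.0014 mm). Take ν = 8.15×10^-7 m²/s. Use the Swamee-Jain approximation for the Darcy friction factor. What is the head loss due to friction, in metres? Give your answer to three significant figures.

h_f ≈ 61.4 m

V = 4Q/(πD²) = 4·0.383/(π·0.350²) = 3.981 m/s
Re = VD/ν = 3.981·0.350/8.15×10^-7 = 1.71×10^6 → turbulent
ε/D = 0.0014/350 = 4.00×10^-6
Swamee-Jain: f = 0.01077
h_f = f(L/D)V²/(2g) = 0.01077·(2470/0.350)·3.981²/(2·9.81) = 61.37 m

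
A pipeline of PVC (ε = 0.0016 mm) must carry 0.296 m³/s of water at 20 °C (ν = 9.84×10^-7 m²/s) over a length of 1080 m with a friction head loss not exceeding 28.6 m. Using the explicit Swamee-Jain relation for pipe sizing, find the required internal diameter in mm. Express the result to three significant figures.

Swamee-Jain (Type III): D = 0.66·[ε^1.25·(LQ²/(gh_f))^4.75 + ν·Q^9.4·(L/(gh_f))^5.2]^0.04
LQ²/(gh_f) = 0.3373; L/(gh_f) = 3.849
Term 1 = ε^1.25·(…)^4.75 = 3.26×10^-10; Term 2 = ν·Q^9.4·(…)^5.2 = 1.17×10^-8
D = 0.66·(3.26×10^-10 + 1.17×10^-8)^0.04 = 0.3182 m = 318 mm
Check: V = 3.72 m/s, Re = 1.20×10^6, f = 0.01139, h_f = 27.3 m ≈ 28.6 m ✓

D ≈ 318 mm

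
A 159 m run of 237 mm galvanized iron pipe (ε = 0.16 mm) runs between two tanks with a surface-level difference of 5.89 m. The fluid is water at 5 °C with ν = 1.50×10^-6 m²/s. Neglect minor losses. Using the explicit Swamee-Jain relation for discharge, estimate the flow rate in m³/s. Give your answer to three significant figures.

Q ≈ 0.134 m³/s

Swamee-Jain (Type II): Q = -0.965·√(gD⁵h_f/L)·ln[ε/(3.7D) + √(3.17ν²L/(gD³h_f))]
√(gD⁵h_f/L) = √(9.81·0.237⁵·5.89/159) = 0.01648
ε/(3.7D) = 1.82×10^-4; √(3.17ν²L/(gD³h_f)) = 3.84×10^-5
Q = -0.965·0.01648·ln(2.209×10^-4) = 0.1339 m³/s
Check: V = 3.04 m/s, Re = 4.80×10^5, f = 0.01882, h_f = 5.93 m ≈ 5.89 m ✓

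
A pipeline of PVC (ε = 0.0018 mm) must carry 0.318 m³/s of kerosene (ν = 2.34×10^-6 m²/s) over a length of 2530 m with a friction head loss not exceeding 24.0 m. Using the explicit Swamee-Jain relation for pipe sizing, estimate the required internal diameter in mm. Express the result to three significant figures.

D ≈ 419 mm

Swamee-Jain (Type III): D = 0.66·[ε^1.25·(LQ²/(gh_f))^4.75 + ν·Q^9.4·(L/(gh_f))^5.2]^0.04
LQ²/(gh_f) = 1.087; L/(gh_f) = 10.75
Term 1 = ε^1.25·(…)^4.75 = 9.78×10^-8; Term 2 = ν·Q^9.4·(…)^5.2 = 1.13×10^-5
D = 0.66·(9.78×10^-8 + 1.13×10^-5)^0.04 = 0.4187 m = 419 mm
Check: V = 2.31 m/s, Re = 4.13×10^5, f = 0.01361, h_f = 22.4 m ≈ 24.0 m ✓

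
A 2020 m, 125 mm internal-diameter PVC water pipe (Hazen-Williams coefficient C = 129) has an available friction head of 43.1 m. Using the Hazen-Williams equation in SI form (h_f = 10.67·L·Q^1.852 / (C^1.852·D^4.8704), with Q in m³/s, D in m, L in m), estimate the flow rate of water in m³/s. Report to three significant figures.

Rearranging: Q = [h_f·C^1.852·D^4.8704 / (10.67·L)]^(1/1.852)
Q = [43.1·129^1.852·0.125^4.8704 / (10.67·2020)]^0.540 = 0.01898 m³/s

Q ≈ 0.0190 m³/s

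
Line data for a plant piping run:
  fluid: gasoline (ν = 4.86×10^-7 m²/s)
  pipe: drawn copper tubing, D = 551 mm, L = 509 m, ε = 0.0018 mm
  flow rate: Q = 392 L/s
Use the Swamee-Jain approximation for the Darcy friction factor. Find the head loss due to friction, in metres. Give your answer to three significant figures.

V = 4Q/(πD²) = 4·0.392/(π·0.551²) = 1.644 m/s
Re = VD/ν = 1.644·0.551/4.86×10^-7 = 1.86×10^6 → turbulent
ε/D = 0.0018/551 = 3.27×10^-6
Swamee-Jain: f = 0.01060
h_f = f(L/D)V²/(2g) = 0.01060·(509/0.551)·1.644²/(2·9.81) = 1.349 m

h_f ≈ 1.35 m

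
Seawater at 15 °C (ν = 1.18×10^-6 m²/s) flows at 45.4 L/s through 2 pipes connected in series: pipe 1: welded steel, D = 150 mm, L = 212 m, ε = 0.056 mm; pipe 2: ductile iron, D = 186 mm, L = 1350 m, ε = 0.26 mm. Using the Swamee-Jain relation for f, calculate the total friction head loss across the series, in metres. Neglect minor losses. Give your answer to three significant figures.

Pipe 1: V = 2.569 m/s, Re = 3.27×10^5, ε/D = 3.73×10^-4, f = 0.01744, h_1 = f(L/D)V²/2g = 8.290 m
Pipe 2: V = 1.671 m/s, Re = 2.63×10^5, ε/D = 0.00140, f = 0.02237, h_2 = f(L/D)V²/2g = 23.10 m
Series → Q common, losses add: H = Σh = 31.39 m

H ≈ 31.4 m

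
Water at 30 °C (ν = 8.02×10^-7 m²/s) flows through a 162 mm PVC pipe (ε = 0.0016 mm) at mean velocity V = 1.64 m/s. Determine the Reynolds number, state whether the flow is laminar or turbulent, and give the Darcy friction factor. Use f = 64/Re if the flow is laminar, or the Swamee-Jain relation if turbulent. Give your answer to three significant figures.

Re = VD/ν = 1.640·0.162/8.02×10^-7 = 3.31×10^5
Re > 4000 → turbulent; ε/D = 9.88×10^-6
Swamee-Jain: f = 0.01423

Re ≈ 3.31×10^5; turbulent; f ≈ 0.0142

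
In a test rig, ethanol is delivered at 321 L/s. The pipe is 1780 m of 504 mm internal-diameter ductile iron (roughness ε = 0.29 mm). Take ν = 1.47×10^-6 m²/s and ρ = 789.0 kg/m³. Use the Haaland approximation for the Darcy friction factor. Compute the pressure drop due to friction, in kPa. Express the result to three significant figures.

Δp ≈ 64.8 kPa

V = 4Q/(πD²) = 4·0.321/(π·0.504²) = 1.609 m/s
Re = VD/ν = 1.609·0.504/1.47×10^-6 = 5.52×10^5 → turbulent
ε/D = 0.29/504 = 5.75×10^-4
Haaland: f = 0.01797
h_f = f(L/D)V²/(2g) = 0.01797·(1780/0.504)·1.609²/(2·9.81) = 8.376 m
Δp = ρg·h_f = 789.0·9.81·8.376 = 64.83 kPa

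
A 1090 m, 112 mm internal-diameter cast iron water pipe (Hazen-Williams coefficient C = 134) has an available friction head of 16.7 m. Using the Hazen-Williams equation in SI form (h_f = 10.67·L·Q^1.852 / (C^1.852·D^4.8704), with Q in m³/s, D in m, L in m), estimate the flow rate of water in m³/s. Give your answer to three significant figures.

Q ≈ 0.0124 m³/s

Rearranging: Q = [h_f·C^1.852·D^4.8704 / (10.67·L)]^(1/1.852)
Q = [16.7·134^1.852·0.112^4.8704 / (10.67·1090)]^0.540 = 0.01235 m³/s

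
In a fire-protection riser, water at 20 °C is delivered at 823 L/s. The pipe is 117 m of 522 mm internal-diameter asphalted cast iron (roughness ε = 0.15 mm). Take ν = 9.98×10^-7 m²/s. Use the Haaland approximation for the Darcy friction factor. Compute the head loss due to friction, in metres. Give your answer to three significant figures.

V = 4Q/(πD²) = 4·0.823/(π·0.522²) = 3.846 m/s
Re = VD/ν = 3.846·0.522/9.98×10^-7 = 2.01×10^6 → turbulent
ε/D = 0.15/522 = 2.87×10^-4
Haaland: f = 0.01517
h_f = f(L/D)V²/(2g) = 0.01517·(117/0.522)·3.846²/(2·9.81) = 2.563 m

h_f ≈ 2.56 m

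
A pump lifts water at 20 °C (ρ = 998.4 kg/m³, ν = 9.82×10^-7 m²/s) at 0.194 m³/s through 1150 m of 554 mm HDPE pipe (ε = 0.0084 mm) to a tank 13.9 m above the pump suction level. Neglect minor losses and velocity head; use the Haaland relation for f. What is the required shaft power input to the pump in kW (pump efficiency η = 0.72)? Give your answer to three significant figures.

V = 4Q/(πD²) = 0.8048 m/s; Re = 4.54×10^5; ε/D = 1.52×10^-5; f = 0.01346
h_f = f(L/D)V²/2g = 0.9221 m
Total head H = z + h_f = 13.9 + 0.9221 = 14.82 m
P_hyd = ρgQH = 998.4·9.81·0.194·14.82 = 28.16 kW
P_shaft = P_hyd/η = 28.16/0.72 = 39.12 kW

P_shaft ≈ 39.1 kW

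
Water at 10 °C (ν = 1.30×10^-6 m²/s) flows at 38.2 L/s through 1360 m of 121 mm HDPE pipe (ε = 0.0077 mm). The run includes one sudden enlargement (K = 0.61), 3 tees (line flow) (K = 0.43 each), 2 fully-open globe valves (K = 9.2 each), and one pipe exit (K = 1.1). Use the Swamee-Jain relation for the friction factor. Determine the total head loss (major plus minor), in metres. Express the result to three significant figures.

V = 4Q/(πD²) = 3.322 m/s; V²/2g = 0.5625 m
Re = 3.09×10^5, ε/D = 6.36×10^-5 → f = 0.01501 (Swamee-Jain)
Major: h_f = f(L/D)·V²/2g = 0.01501·11240·0.5625 = 94.88 m
Minor: ΣK = 21.4; h_m = ΣK·V²/2g = 12.04 m
Total H_L = 94.88 + 12.04 = 106.9 m

H_L ≈ 107 m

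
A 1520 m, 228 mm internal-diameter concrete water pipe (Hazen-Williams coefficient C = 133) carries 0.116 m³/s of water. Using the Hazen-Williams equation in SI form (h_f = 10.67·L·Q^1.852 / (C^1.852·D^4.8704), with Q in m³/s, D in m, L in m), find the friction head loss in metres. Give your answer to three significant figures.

h_f = 10.67·1520·0.116^1.852 / (133^1.852·0.228^4.8704) = 46.89 m

h_f ≈ 46.9 m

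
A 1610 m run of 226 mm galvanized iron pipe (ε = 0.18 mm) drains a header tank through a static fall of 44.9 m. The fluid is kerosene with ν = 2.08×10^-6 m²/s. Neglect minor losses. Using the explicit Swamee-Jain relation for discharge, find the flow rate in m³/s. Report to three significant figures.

Q ≈ 0.100 m³/s

Swamee-Jain (Type II): Q = -0.965·√(gD⁵h_f/L)·ln[ε/(3.7D) + √(3.17ν²L/(gD³h_f))]
√(gD⁵h_f/L) = √(9.81·0.226⁵·44.9/1610) = 0.01270
ε/(3.7D) = 2.15×10^-4; √(3.17ν²L/(gD³h_f)) = 6.59×10^-5
Q = -0.965·0.01270·ln(2.812×10^-4) = 0.1002 m³/s
Check: V = 2.50 m/s, Re = 2.71×10^5, f = 0.01996, h_f = 45.2 m ≈ 44.9 m ✓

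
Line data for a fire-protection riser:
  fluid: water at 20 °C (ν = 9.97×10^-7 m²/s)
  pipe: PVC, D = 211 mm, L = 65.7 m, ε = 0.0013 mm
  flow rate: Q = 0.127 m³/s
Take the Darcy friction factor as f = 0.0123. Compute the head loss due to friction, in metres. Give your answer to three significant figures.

h_f ≈ 2.58 m

V = 4Q/(πD²) = 4·0.127/(π·0.211²) = 3.632 m/s
h_f = f(L/D)V²/(2g) = 0.01230·(65.7/0.211)·3.632²/(2·9.81) = 2.575 m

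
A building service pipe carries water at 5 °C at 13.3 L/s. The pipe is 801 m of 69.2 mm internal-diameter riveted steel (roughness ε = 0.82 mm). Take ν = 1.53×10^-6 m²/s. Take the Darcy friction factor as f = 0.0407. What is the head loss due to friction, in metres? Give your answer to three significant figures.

V = 4Q/(πD²) = 4·0.0133/(π·0.0692²) = 3.536 m/s
h_f = f(L/D)V²/(2g) = 0.04070·(801/0.0692)·3.536²/(2·9.81) = 300.3 m

h_f ≈ 300 m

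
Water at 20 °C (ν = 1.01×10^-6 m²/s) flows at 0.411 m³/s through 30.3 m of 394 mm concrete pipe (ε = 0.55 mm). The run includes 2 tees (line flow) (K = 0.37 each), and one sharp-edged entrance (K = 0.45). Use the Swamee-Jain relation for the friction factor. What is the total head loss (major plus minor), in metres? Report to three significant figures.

V = 4Q/(πD²) = 3.371 m/s; V²/2g = 0.5792 m
Re = 1.32×10^6, ε/D = 0.00140 → f = 0.02159 (Swamee-Jain)
Major: h_f = f(L/D)·V²/2g = 0.02159·76.90·0.5792 = 0.9614 m
Minor: ΣK = 1.19; h_m = ΣK·V²/2g = 0.6892 m
Total H_L = 0.9614 + 0.6892 = 1.651 m

H_L ≈ 1.65 m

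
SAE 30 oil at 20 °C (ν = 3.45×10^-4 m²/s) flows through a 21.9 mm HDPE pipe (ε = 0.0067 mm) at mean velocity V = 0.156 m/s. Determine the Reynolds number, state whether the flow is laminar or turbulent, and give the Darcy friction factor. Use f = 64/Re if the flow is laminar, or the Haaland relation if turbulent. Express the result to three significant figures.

Re ≈ 9.90; laminar; f = 64/Re ≈ 6.46

Re = VD/ν = 0.1560·0.0219/3.45×10^-4 = 9.90
Re < 2300 → laminar → f = 64/Re = 6.463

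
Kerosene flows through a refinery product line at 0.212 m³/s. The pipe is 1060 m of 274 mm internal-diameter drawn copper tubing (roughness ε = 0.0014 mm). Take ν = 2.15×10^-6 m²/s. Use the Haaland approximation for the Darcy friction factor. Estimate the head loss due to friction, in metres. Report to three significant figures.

V = 4Q/(πD²) = 4·0.212/(π·0.274²) = 3.595 m/s
Re = VD/ν = 3.595·0.274/2.15×10^-6 = 4.58×10^5 → turbulent
ε/D = 0.0014/274 = 5.11×10^-6
Haaland: f = 0.01332
h_f = f(L/D)V²/(2g) = 0.01332·(1060/0.274)·3.595²/(2·9.81) = 33.96 m

h_f ≈ 34.0 m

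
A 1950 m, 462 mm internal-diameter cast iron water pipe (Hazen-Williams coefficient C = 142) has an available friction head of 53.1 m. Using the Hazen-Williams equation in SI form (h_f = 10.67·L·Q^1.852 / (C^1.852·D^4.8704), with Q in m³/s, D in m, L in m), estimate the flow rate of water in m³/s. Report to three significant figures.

Rearranging: Q = [h_f·C^1.852·D^4.8704 / (10.67·L)]^(1/1.852)
Q = [53.1·142^1.852·0.462^4.8704 / (10.67·1950)]^0.540 = 0.7416 m³/s

Q ≈ 0.742 m³/s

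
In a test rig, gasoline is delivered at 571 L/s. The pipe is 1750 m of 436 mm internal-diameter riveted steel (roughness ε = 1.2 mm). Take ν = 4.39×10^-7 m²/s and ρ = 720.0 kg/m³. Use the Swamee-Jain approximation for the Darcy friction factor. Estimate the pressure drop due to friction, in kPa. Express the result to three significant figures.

Δp ≈ 541 kPa

V = 4Q/(πD²) = 4·0.571/(π·0.436²) = 3.824 m/s
Re = VD/ν = 3.824·0.436/4.39×10^-7 = 3.80×10^6 → turbulent
ε/D = 1.2/436 = 0.00275
Swamee-Jain: f = 0.02561
h_f = f(L/D)V²/(2g) = 0.02561·(1750/0.436)·3.824²/(2·9.81) = 76.63 m
Δp = ρg·h_f = 720.0·9.81·76.63 = 541.2 kPa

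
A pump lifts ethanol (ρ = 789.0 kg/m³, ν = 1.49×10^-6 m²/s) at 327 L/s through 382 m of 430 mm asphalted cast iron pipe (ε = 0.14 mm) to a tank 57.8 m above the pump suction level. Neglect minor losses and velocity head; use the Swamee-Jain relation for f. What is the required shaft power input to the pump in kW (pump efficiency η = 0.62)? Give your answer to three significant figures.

P_shaft ≈ 251 kW

V = 4Q/(πD²) = 2.252 m/s; Re = 6.50×10^5; ε/D = 3.26×10^-4; f = 0.01631
h_f = f(L/D)V²/2g = 3.745 m
Total head H = z + h_f = 57.8 + 3.745 = 61.55 m
P_hyd = ρgQH = 789.0·9.81·0.327·61.55 = 155.8 kW
P_shaft = P_hyd/η = 155.8/0.62 = 251.2 kW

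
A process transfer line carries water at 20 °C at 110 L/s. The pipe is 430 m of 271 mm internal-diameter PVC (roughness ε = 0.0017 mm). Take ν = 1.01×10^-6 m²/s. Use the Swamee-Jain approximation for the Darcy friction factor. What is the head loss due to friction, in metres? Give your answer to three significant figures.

h_f ≈ 3.86 m

V = 4Q/(πD²) = 4·0.110/(π·0.271²) = 1.907 m/s
Re = VD/ν = 1.907·0.271/1.01×10^-6 = 5.12×10^5 → turbulent
ε/D = 0.0017/271 = 6.27×10^-6
Swamee-Jain: f = 0.01314
h_f = f(L/D)V²/(2g) = 0.01314·(430/0.271)·1.907²/(2·9.81) = 3.865 m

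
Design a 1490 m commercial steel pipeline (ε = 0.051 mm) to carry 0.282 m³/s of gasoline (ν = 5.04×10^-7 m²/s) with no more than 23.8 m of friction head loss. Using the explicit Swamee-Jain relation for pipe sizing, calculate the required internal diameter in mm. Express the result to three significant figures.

D ≈ 358 mm

Swamee-Jain (Type III): D = 0.66·[ε^1.25·(LQ²/(gh_f))^4.75 + ν·Q^9.4·(L/(gh_f))^5.2]^0.04
LQ²/(gh_f) = 0.5075; L/(gh_f) = 6.382
Term 1 = ε^1.25·(…)^4.75 = 1.72×10^-7; Term 2 = ν·Q^9.4·(…)^5.2 = 5.25×10^-8
D = 0.66·(1.72×10^-7 + 5.25×10^-8)^0.04 = 0.3578 m = 358 mm
Check: V = 2.81 m/s, Re = 1.99×10^6, f = 0.01356, h_f = 22.7 m ≈ 23.8 m ✓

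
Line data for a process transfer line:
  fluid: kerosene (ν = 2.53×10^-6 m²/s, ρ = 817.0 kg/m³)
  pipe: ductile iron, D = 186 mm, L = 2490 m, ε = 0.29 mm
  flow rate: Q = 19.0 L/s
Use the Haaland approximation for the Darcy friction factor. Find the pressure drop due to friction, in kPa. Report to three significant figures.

V = 4Q/(πD²) = 4·0.0190/(π·0.186²) = 0.6993 m/s
Re = VD/ν = 0.6993·0.186/2.53×10^-6 = 5.14×10^4 → turbulent
ε/D = 0.29/186 = 0.00156
Haaland: f = 0.02514
h_f = f(L/D)V²/(2g) = 0.02514·(2490/0.186)·0.6993²/(2·9.81) = 8.387 m
Δp = ρg·h_f = 817.0·9.81·8.387 = 67.22 kPa

Δp ≈ 67.2 kPa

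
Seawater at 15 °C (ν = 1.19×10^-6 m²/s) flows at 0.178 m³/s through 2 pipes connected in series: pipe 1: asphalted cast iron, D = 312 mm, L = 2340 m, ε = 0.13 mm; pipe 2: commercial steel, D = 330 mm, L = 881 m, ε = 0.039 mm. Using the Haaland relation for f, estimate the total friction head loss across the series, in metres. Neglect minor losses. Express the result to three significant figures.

Pipe 1: V = 2.328 m/s, Re = 6.10×10^5, ε/D = 4.17×10^-4, f = 0.01686, h_1 = f(L/D)V²/2g = 34.95 m
Pipe 2: V = 2.081 m/s, Re = 5.77×10^5, ε/D = 1.18×10^-4, f = 0.01425, h_2 = f(L/D)V²/2g = 8.398 m
Series → Q common, losses add: H = Σh = 43.34 m

H ≈ 43.3 m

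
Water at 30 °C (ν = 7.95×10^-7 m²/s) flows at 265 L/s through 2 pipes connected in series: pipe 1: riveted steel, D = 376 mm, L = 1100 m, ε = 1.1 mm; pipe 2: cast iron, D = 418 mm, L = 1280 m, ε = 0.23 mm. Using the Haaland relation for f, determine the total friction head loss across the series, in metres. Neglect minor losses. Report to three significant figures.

H ≈ 32.4 m

Pipe 1: V = 2.387 m/s, Re = 1.13×10^6, ε/D = 0.00293, f = 0.02614, h_1 = f(L/D)V²/2g = 22.20 m
Pipe 2: V = 1.931 m/s, Re = 1.02×10^6, ε/D = 5.50×10^-4, f = 0.01750, h_2 = f(L/D)V²/2g = 10.19 m
Series → Q common, losses add: H = Σh = 32.39 m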